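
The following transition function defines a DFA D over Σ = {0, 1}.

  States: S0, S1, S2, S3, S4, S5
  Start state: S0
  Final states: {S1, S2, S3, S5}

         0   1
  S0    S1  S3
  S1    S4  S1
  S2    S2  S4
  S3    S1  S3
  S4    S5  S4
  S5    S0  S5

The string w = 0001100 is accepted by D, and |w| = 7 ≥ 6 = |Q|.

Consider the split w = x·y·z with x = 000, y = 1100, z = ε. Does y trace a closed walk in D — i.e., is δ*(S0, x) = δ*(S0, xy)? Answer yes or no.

no

Run of D on the first 7 characters of w = 0 0 0 1 1 0 0:
  step 0: S0  (start)
  step 1: S1  (read 0: S0→S1)
  step 2: S4  (read 0: S1→S4)
  step 3: S5  (read 0: S4→S5)
  step 4: S5  (read 1: S5→S5)
  step 5: S5  (read 1: S5→S5)
  step 6: S0  (read 0: S5→S0)
  step 7: S1  (read 0: S0→S1)

After x (step 3): S5. After xy (step 7): S1.
They differ (S5 ≠ S1), so y is not a cycle from the state after x; this split is not the one the pumping-lemma construction produces, and pumping y need not keep the string in L(D).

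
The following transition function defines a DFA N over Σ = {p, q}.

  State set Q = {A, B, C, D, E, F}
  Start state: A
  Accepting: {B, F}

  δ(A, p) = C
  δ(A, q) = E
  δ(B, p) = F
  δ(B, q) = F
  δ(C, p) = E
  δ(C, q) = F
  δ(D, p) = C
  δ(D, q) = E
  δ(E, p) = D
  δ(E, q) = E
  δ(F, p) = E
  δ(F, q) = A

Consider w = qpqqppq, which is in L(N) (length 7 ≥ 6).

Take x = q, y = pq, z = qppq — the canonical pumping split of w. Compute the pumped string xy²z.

qpqpqqppq

xy^2z = q·pq·pq·qppq = qpqpqqppq.
Reading y = pq takes N from E back to E, so after x·y·y the machine is still in E, and z then leads to the accepting state F. Hence qpqpqqppq ∈ L(N).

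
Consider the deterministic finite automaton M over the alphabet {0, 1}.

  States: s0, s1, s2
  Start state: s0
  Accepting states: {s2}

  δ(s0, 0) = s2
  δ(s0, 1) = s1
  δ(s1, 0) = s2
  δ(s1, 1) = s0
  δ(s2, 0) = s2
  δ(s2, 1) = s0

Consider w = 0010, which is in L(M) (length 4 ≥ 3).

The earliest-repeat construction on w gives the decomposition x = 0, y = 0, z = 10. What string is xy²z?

00010

xy^2z = 0·0·0·10 = 00010.
Reading y = 0 takes M from s2 back to s2, so after x·y·y the machine is still in s2, and z then leads to the accepting state s2. Hence 00010 ∈ L(M).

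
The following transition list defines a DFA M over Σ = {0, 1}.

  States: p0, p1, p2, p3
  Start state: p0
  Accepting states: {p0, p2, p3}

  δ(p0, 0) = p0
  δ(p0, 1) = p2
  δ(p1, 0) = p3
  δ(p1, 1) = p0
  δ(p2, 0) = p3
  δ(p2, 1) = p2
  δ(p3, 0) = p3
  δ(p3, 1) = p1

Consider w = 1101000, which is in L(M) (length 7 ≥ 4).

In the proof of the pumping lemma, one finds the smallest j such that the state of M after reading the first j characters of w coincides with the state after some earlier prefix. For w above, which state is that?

Run of M on w = 1 1 0 1 0 0 0:
  step 0: p0  (start)
  step 1: p2  (read 1: p0→p2)
  step 2: p2  (read 1: p2→p2)   ← first repeat (p2 seen earlier)
  step 3: p3  (read 0: p2→p3)
  step 4: p1  (read 1: p3→p1)
  step 5: p3  (read 0: p1→p3)
  step 6: p3  (read 0: p3→p3)
  step 7: p3  (read 0: p3→p3)

The earliest repeat is at step j = 2: M is in p2, which it already visited at step i = 1.
With |Q| = 4, pigeonhole forces a state repeat no later than step 4; the substring read between the first and second visits to that state can be pumped.

p2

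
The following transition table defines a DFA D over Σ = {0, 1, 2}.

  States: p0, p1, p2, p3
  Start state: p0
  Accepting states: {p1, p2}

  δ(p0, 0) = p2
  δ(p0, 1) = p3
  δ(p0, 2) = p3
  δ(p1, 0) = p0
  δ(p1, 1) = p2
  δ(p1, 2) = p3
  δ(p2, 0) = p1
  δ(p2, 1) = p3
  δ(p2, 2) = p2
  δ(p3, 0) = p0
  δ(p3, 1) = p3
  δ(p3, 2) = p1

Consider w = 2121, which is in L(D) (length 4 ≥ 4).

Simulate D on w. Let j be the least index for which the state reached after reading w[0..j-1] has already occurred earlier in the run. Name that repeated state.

State sequence: p0 -2-> p3 -1-> p3 -2-> p1 -1-> p2
First repeat at step 2: p3 was already visited.

The earliest repeat is at step j = 2: D is in p3, which it already visited at step i = 1.

p3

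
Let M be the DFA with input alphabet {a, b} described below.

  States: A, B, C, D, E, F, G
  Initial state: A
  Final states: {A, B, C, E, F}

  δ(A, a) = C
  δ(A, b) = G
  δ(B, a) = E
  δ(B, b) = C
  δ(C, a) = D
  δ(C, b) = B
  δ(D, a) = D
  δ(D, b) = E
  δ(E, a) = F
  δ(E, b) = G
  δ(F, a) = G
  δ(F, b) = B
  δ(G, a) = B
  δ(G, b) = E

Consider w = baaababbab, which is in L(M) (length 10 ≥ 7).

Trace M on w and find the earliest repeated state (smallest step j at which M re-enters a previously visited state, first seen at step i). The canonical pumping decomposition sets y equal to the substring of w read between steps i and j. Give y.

aab

State sequence: A -b-> G -a-> B -a-> E -a-> F -b-> B -a-> E -b-> G -b-> E -a-> F -b-> B
First repeat at step 5: B was already visited.

So i = 2, j = 5, giving x = w[0:2] = ba, y = w[2:5] = aab, z = w[5:10] = abbab.
Check: |xy| = 5 ≤ 7 and |y| = 3 ≥ 1. Reading y takes M from B back to B, so every xyⁱz is accepted.
Pumping length from the standard proof: p = 7 (the number of states). The repeated state found above gives |xy| = j ≤ 7 and |y| = j − i ≥ 1.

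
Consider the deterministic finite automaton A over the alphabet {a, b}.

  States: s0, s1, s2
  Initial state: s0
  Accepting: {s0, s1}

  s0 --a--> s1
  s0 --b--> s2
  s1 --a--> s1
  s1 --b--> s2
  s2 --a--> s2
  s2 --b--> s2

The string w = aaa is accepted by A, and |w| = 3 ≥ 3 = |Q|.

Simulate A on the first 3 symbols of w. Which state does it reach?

Run of A on the first 3 characters of w = a a a:
  step 0: s0  (start)
  step 1: s1  (read a: s0→s1)
  step 2: s1  (read a: s1→s1)
  step 3: s1  (read a: s1→s1)

After reading 3 characters, A is in state s1.

s1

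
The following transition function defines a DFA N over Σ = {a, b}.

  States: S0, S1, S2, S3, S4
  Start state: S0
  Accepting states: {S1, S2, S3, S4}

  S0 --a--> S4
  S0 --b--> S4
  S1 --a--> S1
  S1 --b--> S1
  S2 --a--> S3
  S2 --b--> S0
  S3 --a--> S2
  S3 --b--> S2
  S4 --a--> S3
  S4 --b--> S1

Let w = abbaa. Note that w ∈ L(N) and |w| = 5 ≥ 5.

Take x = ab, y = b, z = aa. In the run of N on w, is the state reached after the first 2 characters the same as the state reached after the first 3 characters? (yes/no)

yes

Run of N on the first 3 characters of w = a b b:
  step 0: S0  (start)
  step 1: S4  (read a: S0→S4)
  step 2: S1  (read b: S4→S1)
  step 3: S1  (read b: S1→S1)

After x (step 2): S1. After xy (step 3): S1.
They match, so y = b drives N around a cycle from S1 back to itself; pumping y any number of times keeps N in S1 before reading z, and xyⁱz ∈ L(N) for every i ≥ 0.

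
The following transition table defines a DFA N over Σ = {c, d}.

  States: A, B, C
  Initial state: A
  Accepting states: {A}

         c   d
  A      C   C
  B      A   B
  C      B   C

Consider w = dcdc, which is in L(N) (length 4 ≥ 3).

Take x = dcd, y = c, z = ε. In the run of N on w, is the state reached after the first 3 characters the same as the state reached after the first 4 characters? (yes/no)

State sequence: A -d-> C -c-> B -d-> B -c-> A

After x (step 3): B. After xy (step 4): A.
They differ (B ≠ A), so y is not a cycle from the state after x; this split is not the one the pumping-lemma construction produces, and pumping y need not keep the string in L(N).

no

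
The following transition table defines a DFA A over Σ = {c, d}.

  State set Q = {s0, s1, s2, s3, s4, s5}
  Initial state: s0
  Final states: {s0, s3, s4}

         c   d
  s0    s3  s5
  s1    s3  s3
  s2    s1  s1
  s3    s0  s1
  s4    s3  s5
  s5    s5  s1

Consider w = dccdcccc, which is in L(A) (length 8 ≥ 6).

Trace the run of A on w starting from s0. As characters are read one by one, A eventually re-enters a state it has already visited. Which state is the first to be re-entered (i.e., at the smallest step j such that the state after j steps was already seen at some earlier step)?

s5

State sequence: s0 -d-> s5 -c-> s5 -c-> s5 -d-> s1 -c-> s3 -c-> s0 -c-> s3 -c-> s0
First repeat at step 2: s5 was already visited.

The earliest repeat is at step j = 2: A is in s5, which it already visited at step i = 1.
With |Q| = 6, pigeonhole forces a state repeat no later than step 6; the substring read between the first and second visits to that state can be pumped.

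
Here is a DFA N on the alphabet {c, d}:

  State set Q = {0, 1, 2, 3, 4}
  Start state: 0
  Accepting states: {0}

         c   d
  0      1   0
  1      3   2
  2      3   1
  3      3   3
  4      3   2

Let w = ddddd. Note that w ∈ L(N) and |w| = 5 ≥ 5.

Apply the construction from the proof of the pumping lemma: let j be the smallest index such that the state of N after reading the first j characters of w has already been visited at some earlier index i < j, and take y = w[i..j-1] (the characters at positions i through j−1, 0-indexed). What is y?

State sequence: 0 -d-> 0 -d-> 0 -d-> 0 -d-> 0 -d-> 0
First repeat at step 1: 0 was already visited.

So i = 0, j = 1, giving x = w[0:0] = ε, y = w[0:1] = d, z = w[1:5] = dddd.
Check: |xy| = 1 ≤ 5 and |y| = 1 ≥ 1. Reading y takes N from 0 back to 0, so every xyⁱz is accepted.

d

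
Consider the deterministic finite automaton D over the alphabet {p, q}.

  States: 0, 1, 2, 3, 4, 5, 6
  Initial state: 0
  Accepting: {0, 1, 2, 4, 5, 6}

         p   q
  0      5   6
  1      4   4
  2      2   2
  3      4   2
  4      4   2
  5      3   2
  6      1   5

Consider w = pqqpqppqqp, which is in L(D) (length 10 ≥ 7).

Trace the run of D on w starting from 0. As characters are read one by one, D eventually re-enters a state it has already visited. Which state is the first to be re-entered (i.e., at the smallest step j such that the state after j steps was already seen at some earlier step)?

2

Run of D on w = p q q p q p p q q p:
  step 0: 0  (start)
  step 1: 5  (read p: 0→5)
  step 2: 2  (read q: 5→2)
  step 3: 2  (read q: 2→2)   ← first repeat (2 seen earlier)
  step 4: 2  (read p: 2→2)
  step 5: 2  (read q: 2→2)
  step 6: 2  (read p: 2→2)
  step 7: 2  (read p: 2→2)
  step 8: 2  (read q: 2→2)
  step 9: 2  (read q: 2→2)
  step 10: 2  (read p: 2→2)

The earliest repeat is at step j = 3: D is in 2, which it already visited at step i = 2.
Pumping length from the standard proof: p = 7 (the number of states). The repeated state found above gives |xy| = j ≤ 7 and |y| = j − i ≥ 1.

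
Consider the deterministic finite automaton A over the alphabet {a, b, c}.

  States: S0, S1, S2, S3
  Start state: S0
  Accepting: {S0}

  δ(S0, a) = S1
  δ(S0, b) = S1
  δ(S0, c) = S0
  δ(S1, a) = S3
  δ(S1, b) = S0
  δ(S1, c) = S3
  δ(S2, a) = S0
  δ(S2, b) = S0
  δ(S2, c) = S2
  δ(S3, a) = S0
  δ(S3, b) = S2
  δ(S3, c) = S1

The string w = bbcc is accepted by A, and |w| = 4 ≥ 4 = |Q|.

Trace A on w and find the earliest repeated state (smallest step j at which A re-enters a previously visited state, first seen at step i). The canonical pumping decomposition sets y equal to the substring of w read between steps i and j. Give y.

Run of A on w = b b c c:
  step 0: S0  (start)
  step 1: S1  (read b: S0→S1)
  step 2: S0  (read b: S1→S0)   ← first repeat (S0 seen earlier)
  step 3: S0  (read c: S0→S0)
  step 4: S0  (read c: S0→S0)

So i = 0, j = 2, giving x = w[0:0] = ε, y = w[0:2] = bb, z = w[2:4] = cc.
Check: |xy| = 2 ≤ 4 and |y| = 2 ≥ 1. Reading y takes A from S0 back to S0, so every xyⁱz is accepted.

bb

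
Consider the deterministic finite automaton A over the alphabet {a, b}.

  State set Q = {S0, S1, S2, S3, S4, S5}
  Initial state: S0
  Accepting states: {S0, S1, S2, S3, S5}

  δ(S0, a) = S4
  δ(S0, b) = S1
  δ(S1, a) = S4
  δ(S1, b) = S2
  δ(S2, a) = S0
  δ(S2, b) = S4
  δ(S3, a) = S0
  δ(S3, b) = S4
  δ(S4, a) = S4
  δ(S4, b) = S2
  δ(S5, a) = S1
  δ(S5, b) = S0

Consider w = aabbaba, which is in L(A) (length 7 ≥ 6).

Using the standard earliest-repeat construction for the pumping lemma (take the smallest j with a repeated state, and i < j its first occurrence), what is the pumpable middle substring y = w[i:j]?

Run of A on w = a a b b a b a:
  step 0: S0  (start)
  step 1: S4  (read a: S0→S4)
  step 2: S4  (read a: S4→S4)   ← first repeat (S4 seen earlier)
  step 3: S2  (read b: S4→S2)
  step 4: S4  (read b: S2→S4)
  step 5: S4  (read a: S4→S4)
  step 6: S2  (read b: S4→S2)
  step 7: S0  (read a: S2→S0)

So i = 1, j = 2, giving x = w[0:1] = a, y = w[1:2] = a, z = w[2:7] = bbaba.
Check: |xy| = 2 ≤ 6 and |y| = 1 ≥ 1. Reading y takes A from S4 back to S4, so every xyⁱz is accepted.
With |Q| = 6, pigeonhole forces a state repeat no later than step 6; the substring read between the first and second visits to that state can be pumped.

a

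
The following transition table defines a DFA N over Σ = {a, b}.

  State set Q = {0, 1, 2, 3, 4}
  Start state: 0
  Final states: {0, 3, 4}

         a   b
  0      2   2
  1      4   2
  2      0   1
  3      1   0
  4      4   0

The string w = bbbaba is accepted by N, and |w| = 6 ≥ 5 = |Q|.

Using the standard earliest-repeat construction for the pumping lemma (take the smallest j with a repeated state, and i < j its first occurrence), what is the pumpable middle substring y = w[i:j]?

bb

Run of N on w = b b b a b a:
  step 0: 0  (start)
  step 1: 2  (read b: 0→2)
  step 2: 1  (read b: 2→1)
  step 3: 2  (read b: 1→2)   ← first repeat (2 seen earlier)
  step 4: 0  (read a: 2→0)
  step 5: 2  (read b: 0→2)
  step 6: 0  (read a: 2→0)

So i = 1, j = 3, giving x = w[0:1] = b, y = w[1:3] = bb, z = w[3:6] = aba.
Check: |xy| = 3 ≤ 5 and |y| = 2 ≥ 1. Reading y takes N from 2 back to 2, so every xyⁱz is accepted.
Since N has 5 states, any run of length ≥ 5 visits 5+1 states, so by pigeonhole some state repeats within the first 5 steps — that repeat gives the pumpable loop.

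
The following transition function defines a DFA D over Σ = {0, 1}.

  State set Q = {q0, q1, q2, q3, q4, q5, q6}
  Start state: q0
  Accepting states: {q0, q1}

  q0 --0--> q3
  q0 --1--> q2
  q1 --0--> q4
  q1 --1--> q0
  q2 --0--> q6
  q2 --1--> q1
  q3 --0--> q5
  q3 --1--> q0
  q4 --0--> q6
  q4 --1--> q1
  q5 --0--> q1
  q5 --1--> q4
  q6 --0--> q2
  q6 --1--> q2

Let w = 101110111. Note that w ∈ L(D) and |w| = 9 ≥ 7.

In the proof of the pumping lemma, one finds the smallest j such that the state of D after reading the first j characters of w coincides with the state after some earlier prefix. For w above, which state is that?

q2

Run of D on w = 1 0 1 1 1 0 1 1 1:
  step 0: q0  (start)
  step 1: q2  (read 1: q0→q2)
  step 2: q6  (read 0: q2→q6)
  step 3: q2  (read 1: q6→q2)   ← first repeat (q2 seen earlier)
  step 4: q1  (read 1: q2→q1)
  step 5: q0  (read 1: q1→q0)
  step 6: q3  (read 0: q0→q3)
  step 7: q0  (read 1: q3→q0)
  step 8: q2  (read 1: q0→q2)
  step 9: q1  (read 1: q2→q1)

The earliest repeat is at step j = 3: D is in q2, which it already visited at step i = 1.
With |Q| = 7, pigeonhole forces a state repeat no later than step 7; the substring read between the first and second visits to that state can be pumped.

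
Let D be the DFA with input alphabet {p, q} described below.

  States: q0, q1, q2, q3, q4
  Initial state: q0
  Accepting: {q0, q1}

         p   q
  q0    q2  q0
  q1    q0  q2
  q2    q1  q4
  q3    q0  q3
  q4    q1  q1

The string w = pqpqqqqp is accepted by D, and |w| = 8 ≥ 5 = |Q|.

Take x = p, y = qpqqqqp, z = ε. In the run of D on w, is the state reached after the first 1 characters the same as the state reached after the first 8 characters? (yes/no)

no

State sequence: q0 -p-> q2 -q-> q4 -p-> q1 -q-> q2 -q-> q4 -q-> q1 -q-> q2 -p-> q1

After x (step 1): q2. After xy (step 8): q1.
They differ (q2 ≠ q1), so y is not a cycle from the state after x; this split is not the one the pumping-lemma construction produces, and pumping y need not keep the string in L(D).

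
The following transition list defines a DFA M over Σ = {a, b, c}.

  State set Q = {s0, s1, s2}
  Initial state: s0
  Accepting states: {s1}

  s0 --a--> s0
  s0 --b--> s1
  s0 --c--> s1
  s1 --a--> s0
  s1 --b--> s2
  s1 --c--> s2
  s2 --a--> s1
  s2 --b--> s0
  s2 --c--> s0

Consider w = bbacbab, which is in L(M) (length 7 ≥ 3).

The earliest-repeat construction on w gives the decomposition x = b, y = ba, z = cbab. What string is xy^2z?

bbabacbab

xy^2z = b·ba·ba·cbab = bbabacbab.
Reading y = ba takes M from s1 back to s1, so after x·y·y the machine is still in s1, and z then leads to the accepting state s1. Hence bbabacbab ∈ L(M).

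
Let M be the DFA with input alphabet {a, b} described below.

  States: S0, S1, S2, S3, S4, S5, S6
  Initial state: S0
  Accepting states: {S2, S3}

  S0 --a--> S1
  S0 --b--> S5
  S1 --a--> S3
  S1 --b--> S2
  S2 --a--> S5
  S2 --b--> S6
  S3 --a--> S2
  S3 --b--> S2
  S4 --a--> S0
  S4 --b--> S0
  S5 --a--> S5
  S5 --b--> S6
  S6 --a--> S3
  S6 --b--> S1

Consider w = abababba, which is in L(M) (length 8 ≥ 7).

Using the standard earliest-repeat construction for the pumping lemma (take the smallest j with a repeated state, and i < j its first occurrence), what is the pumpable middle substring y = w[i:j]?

State sequence: S0 -a-> S1 -b-> S2 -a-> S5 -b-> S6 -a-> S3 -b-> S2 -b-> S6 -a-> S3
First repeat at step 6: S2 was already visited.

So i = 2, j = 6, giving x = w[0:2] = ab, y = w[2:6] = abab, z = w[6:8] = ba.
Check: |xy| = 6 ≤ 7 and |y| = 4 ≥ 1. Reading y takes M from S2 back to S2, so every xyⁱz is accepted.

abab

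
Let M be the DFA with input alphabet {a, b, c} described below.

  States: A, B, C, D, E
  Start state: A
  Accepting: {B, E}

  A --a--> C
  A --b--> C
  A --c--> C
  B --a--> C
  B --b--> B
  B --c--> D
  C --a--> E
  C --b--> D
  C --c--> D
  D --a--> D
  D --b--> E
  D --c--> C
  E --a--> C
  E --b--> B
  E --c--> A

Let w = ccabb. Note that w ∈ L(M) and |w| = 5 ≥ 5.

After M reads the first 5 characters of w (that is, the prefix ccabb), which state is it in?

Run of M on the first 5 characters of w = c c a b b:
  step 0: A  (start)
  step 1: C  (read c: A→C)
  step 2: D  (read c: C→D)
  step 3: D  (read a: D→D)
  step 4: E  (read b: D→E)
  step 5: B  (read b: E→B)

After reading 5 characters, M is in state B.

B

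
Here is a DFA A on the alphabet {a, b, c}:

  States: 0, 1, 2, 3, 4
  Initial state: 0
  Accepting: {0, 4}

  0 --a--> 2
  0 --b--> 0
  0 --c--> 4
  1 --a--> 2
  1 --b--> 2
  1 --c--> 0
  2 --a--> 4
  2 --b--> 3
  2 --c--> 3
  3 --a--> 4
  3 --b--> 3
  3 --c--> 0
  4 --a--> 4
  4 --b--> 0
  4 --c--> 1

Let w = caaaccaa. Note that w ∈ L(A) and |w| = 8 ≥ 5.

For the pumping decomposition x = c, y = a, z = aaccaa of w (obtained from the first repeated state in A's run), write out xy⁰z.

xy⁰z = xz = c·aaccaa = caaccaa.
Reading y = a takes A from 4 back to 4, so after x the machine is still in 4, and z then leads to the accepting state 4. Hence caaccaa ∈ L(A).

caaccaa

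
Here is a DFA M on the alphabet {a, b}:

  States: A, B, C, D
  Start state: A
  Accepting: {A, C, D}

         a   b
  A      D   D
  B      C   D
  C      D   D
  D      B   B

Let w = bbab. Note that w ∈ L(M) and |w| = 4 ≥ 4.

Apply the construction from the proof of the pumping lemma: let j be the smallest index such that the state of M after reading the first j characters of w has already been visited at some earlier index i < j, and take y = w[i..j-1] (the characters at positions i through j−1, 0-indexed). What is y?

bab

State sequence: A -b-> D -b-> B -a-> C -b-> D
First repeat at step 4: D was already visited.

So i = 1, j = 4, giving x = w[0:1] = b, y = w[1:4] = bab, z = w[4:4] = ε.
Check: |xy| = 4 ≤ 4 and |y| = 3 ≥ 1. Reading y takes M from D back to D, so every xyⁱz is accepted.
The DFA has 4 states, so the proof of the pumping lemma guarantees a repeated state among the first 4+1 visited; the segment between the two visits is the pumpable y.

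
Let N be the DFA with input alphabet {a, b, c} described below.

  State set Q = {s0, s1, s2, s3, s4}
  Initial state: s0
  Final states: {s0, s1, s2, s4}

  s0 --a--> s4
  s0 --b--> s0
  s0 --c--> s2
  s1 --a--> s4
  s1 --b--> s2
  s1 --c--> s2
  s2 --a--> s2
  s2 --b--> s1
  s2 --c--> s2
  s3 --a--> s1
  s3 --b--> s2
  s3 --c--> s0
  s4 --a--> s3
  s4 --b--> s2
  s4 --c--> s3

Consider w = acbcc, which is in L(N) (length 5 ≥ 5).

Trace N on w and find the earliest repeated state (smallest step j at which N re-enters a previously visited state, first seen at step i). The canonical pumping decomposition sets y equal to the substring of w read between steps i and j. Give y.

Run of N on w = a c b c c:
  step 0: s0  (start)
  step 1: s4  (read a: s0→s4)
  step 2: s3  (read c: s4→s3)
  step 3: s2  (read b: s3→s2)
  step 4: s2  (read c: s2→s2)   ← first repeat (s2 seen earlier)
  step 5: s2  (read c: s2→s2)

So i = 3, j = 4, giving x = w[0:3] = acb, y = w[3:4] = c, z = w[4:5] = c.
Check: |xy| = 4 ≤ 5 and |y| = 1 ≥ 1. Reading y takes N from s2 back to s2, so every xyⁱz is accepted.

c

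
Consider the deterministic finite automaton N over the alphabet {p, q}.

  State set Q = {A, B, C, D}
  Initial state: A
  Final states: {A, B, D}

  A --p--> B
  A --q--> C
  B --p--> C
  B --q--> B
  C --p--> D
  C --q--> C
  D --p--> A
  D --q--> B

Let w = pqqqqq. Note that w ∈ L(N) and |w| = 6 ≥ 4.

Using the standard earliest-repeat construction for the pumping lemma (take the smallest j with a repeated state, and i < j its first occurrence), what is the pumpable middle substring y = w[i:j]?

q

Run of N on w = p q q q q q:
  step 0: A  (start)
  step 1: B  (read p: A→B)
  step 2: B  (read q: B→B)   ← first repeat (B seen earlier)
  step 3: B  (read q: B→B)
  step 4: B  (read q: B→B)
  step 5: B  (read q: B→B)
  step 6: B  (read q: B→B)

So i = 1, j = 2, giving x = w[0:1] = p, y = w[1:2] = q, z = w[2:6] = qqqq.
Check: |xy| = 2 ≤ 4 and |y| = 1 ≥ 1. Reading y takes N from B back to B, so every xyⁱz is accepted.
The DFA has 4 states, so the proof of the pumping lemma guarantees a repeated state among the first 4+1 visited; the segment between the two visits is the pumpable y.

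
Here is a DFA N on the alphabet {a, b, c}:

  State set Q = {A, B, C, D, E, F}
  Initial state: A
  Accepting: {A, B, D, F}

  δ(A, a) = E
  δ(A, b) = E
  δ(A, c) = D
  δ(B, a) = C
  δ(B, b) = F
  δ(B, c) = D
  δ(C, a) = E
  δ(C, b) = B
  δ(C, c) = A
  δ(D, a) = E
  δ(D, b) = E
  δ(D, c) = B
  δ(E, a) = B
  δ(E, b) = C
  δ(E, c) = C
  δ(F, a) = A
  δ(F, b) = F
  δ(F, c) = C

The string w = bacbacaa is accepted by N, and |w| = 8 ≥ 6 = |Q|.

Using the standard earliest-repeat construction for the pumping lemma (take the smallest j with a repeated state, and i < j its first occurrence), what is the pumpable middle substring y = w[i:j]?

Run of N on w = b a c b a c a a:
  step 0: A  (start)
  step 1: E  (read b: A→E)
  step 2: B  (read a: E→B)
  step 3: D  (read c: B→D)
  step 4: E  (read b: D→E)   ← first repeat (E seen earlier)
  step 5: B  (read a: E→B)
  step 6: D  (read c: B→D)
  step 7: E  (read a: D→E)
  step 8: B  (read a: E→B)

So i = 1, j = 4, giving x = w[0:1] = b, y = w[1:4] = acb, z = w[4:8] = acaa.
Check: |xy| = 4 ≤ 6 and |y| = 3 ≥ 1. Reading y takes N from E back to E, so every xyⁱz is accepted.
Since N has 6 states, any run of length ≥ 6 visits 6+1 states, so by pigeonhole some state repeats within the first 6 steps — that repeat gives the pumpable loop.

acb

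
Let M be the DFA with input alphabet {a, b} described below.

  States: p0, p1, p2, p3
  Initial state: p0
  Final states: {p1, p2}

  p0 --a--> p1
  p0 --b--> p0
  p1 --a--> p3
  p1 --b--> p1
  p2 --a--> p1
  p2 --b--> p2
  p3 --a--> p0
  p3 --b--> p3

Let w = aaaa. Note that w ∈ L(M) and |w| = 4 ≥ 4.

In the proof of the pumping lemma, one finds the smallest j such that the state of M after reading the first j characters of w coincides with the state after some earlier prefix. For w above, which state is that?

p0

Run of M on w = a a a a:
  step 0: p0  (start)
  step 1: p1  (read a: p0→p1)
  step 2: p3  (read a: p1→p3)
  step 3: p0  (read a: p3→p0)   ← first repeat (p0 seen earlier)
  step 4: p1  (read a: p0→p1)

The earliest repeat is at step j = 3: M is in p0, which it already visited at step i = 0.
The DFA has 4 states, so the proof of the pumping lemma guarantees a repeated state among the first 4+1 visited; the segment between the two visits is the pumpable y.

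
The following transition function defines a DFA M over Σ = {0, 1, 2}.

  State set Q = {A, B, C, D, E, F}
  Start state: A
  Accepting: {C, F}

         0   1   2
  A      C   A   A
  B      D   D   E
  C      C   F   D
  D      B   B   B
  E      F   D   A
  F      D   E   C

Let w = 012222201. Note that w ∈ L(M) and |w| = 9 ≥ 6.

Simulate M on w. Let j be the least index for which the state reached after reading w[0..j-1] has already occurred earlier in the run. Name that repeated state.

Run of M on w = 0 1 2 2 2 2 2 0 1:
  step 0: A  (start)
  step 1: C  (read 0: A→C)
  step 2: F  (read 1: C→F)
  step 3: C  (read 2: F→C)   ← first repeat (C seen earlier)
  step 4: D  (read 2: C→D)
  step 5: B  (read 2: D→B)
  step 6: E  (read 2: B→E)
  step 7: A  (read 2: E→A)
  step 8: C  (read 0: A→C)
  step 9: F  (read 1: C→F)

The earliest repeat is at step j = 3: M is in C, which it already visited at step i = 1.
Since M has 6 states, any run of length ≥ 6 visits 6+1 states, so by pigeonhole some state repeats within the first 6 steps — that repeat gives the pumpable loop.

C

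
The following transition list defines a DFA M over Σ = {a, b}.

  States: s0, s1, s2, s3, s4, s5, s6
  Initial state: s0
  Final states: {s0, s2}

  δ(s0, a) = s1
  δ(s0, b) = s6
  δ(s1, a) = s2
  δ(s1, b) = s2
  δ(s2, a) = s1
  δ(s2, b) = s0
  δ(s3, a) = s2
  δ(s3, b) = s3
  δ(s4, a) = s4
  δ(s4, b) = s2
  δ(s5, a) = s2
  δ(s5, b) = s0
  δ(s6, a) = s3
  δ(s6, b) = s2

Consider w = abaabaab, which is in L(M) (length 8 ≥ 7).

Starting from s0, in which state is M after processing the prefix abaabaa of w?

s2

State sequence: s0 -a-> s1 -b-> s2 -a-> s1 -a-> s2 -b-> s0 -a-> s1 -a-> s2

After reading 7 characters, M is in state s2.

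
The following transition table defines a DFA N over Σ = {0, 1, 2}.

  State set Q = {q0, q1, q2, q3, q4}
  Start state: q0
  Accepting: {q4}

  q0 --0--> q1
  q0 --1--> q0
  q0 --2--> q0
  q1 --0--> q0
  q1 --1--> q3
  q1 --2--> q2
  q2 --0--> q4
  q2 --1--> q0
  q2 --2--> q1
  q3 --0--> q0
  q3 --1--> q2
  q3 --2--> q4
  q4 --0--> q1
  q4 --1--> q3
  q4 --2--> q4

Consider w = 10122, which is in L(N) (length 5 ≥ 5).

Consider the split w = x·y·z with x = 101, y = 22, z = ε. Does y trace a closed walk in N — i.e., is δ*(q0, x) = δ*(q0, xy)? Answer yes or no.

State sequence: q0 -1-> q0 -0-> q1 -1-> q3 -2-> q4 -2-> q4

After x (step 3): q3. After xy (step 5): q4.
They differ (q3 ≠ q4), so y is not a cycle from the state after x; this split is not the one the pumping-lemma construction produces, and pumping y need not keep the string in L(N).

no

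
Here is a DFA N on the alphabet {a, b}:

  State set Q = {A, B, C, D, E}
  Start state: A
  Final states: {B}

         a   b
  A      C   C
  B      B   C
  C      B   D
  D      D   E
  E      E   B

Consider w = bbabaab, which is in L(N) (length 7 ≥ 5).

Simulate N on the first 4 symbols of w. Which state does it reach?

E

State sequence: A -b-> C -b-> D -a-> D -b-> E

After reading 4 characters, N is in state E.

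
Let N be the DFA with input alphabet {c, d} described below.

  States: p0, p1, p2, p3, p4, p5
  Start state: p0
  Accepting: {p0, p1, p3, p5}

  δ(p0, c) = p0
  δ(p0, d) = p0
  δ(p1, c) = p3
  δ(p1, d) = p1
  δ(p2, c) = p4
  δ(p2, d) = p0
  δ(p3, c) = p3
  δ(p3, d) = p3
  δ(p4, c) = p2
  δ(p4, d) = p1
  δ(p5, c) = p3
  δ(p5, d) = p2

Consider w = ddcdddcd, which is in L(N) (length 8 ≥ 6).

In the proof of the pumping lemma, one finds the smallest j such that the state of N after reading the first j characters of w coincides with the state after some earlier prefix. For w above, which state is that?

p0

State sequence: p0 -d-> p0 -d-> p0 -c-> p0 -d-> p0 -d-> p0 -d-> p0 -c-> p0 -d-> p0
First repeat at step 1: p0 was already visited.

The earliest repeat is at step j = 1: N is in p0, which it already visited at step i = 0.
Pumping length from the standard proof: p = 6 (the number of states). The repeated state found above gives |xy| = j ≤ 6 and |y| = j − i ≥ 1.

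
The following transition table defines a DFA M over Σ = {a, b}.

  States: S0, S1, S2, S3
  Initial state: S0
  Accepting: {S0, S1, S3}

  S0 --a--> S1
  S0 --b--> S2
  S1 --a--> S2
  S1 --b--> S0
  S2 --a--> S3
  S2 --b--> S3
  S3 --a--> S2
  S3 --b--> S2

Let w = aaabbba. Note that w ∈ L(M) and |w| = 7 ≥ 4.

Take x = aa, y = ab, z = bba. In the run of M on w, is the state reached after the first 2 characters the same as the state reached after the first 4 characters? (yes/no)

yes

Run of M on the first 4 characters of w = a a a b:
  step 0: S0  (start)
  step 1: S1  (read a: S0→S1)
  step 2: S2  (read a: S1→S2)
  step 3: S3  (read a: S2→S3)
  step 4: S2  (read b: S3→S2)

After x (step 2): S2. After xy (step 4): S2.
They match, so y = ab drives M around a cycle from S2 back to itself; pumping y any number of times keeps M in S2 before reading z, and xyⁱz ∈ L(M) for every i ≥ 0.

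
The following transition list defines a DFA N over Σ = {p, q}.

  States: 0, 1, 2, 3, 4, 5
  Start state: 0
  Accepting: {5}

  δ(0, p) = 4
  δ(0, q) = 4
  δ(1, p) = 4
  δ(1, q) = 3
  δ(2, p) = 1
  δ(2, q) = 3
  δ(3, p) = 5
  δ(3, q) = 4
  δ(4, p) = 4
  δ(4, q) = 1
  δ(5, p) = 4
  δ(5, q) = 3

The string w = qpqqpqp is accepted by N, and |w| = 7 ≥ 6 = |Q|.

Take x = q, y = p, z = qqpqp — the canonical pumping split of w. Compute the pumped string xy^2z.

qppqqpqp

xy^2z = q·p·p·qqpqp = qppqqpqp.
Reading y = p takes N from 4 back to 4, so after x·y·y the machine is still in 4, and z then leads to the accepting state 5. Hence qppqqpqp ∈ L(N).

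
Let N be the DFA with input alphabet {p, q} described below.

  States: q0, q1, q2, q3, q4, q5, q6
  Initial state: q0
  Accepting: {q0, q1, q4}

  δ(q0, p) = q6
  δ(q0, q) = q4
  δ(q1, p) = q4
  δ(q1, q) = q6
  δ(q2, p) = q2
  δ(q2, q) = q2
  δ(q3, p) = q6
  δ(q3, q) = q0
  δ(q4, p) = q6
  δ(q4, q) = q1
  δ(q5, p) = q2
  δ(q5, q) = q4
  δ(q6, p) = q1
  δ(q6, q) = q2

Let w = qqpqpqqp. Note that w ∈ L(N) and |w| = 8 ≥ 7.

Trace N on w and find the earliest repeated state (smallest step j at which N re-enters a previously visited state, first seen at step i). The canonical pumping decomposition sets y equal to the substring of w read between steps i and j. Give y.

State sequence: q0 -q-> q4 -q-> q1 -p-> q4 -q-> q1 -p-> q4 -q-> q1 -q-> q6 -p-> q1
First repeat at step 3: q4 was already visited.

So i = 1, j = 3, giving x = w[0:1] = q, y = w[1:3] = qp, z = w[3:8] = qpqqp.
Check: |xy| = 3 ≤ 7 and |y| = 2 ≥ 1. Reading y takes N from q4 back to q4, so every xyⁱz is accepted.
Since N has 7 states, any run of length ≥ 7 visits 7+1 states, so by pigeonhole some state repeats within the first 7 steps — that repeat gives the pumpable loop.

qp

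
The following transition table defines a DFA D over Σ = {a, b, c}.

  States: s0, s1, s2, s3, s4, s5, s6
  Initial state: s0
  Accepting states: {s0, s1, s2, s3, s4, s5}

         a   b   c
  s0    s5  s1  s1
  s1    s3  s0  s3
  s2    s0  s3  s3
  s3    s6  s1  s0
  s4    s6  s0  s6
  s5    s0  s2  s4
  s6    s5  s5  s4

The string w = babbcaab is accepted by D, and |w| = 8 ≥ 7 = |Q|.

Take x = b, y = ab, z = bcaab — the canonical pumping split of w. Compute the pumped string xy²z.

xy^2z = b·ab·ab·bcaab = bababbcaab.
Reading y = ab takes D from s1 back to s1, so after x·y·y the machine is still in s1, and z then leads to the accepting state s5. Hence bababbcaab ∈ L(D).

bababbcaab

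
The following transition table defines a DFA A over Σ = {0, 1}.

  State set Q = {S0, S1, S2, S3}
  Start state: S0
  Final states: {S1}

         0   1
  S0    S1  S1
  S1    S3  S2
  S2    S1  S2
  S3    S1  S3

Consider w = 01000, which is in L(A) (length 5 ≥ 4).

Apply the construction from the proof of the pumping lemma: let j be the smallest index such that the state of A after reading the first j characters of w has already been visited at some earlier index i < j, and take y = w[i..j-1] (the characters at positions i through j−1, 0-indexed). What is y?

10

State sequence: S0 -0-> S1 -1-> S2 -0-> S1 -0-> S3 -0-> S1
First repeat at step 3: S1 was already visited.

So i = 1, j = 3, giving x = w[0:1] = 0, y = w[1:3] = 10, z = w[3:5] = 00.
Check: |xy| = 3 ≤ 4 and |y| = 2 ≥ 1. Reading y takes A from S1 back to S1, so every xyⁱz is accepted.
The DFA has 4 states, so the proof of the pumping lemma guarantees a repeated state among the first 4+1 visited; the segment between the two visits is the pumpable y.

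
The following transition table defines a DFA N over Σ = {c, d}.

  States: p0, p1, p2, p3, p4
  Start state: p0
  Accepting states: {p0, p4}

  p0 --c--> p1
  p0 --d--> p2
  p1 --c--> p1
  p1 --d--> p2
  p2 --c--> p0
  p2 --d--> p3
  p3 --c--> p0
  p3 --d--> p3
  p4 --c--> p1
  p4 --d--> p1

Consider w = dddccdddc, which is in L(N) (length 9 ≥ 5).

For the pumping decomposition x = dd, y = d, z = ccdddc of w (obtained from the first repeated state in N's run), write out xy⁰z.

xy⁰z = xz = dd·ccdddc = ddccdddc.
Reading y = d takes N from p3 back to p3, so after x the machine is still in p3, and z then leads to the accepting state p0. Hence ddccdddc ∈ L(N).

ddccdddc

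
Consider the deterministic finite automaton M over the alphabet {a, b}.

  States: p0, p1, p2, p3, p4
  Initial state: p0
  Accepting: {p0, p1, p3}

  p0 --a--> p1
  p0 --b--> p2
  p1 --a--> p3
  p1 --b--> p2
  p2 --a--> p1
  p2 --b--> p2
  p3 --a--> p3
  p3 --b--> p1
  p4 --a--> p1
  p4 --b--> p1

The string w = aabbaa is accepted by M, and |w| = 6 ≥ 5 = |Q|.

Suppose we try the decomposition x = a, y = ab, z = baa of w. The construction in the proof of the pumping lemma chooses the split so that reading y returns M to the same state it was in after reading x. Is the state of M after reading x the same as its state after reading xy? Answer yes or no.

State sequence: p0 -a-> p1 -a-> p3 -b-> p1

After x (step 1): p1. After xy (step 3): p1.
They match, so y = ab drives M around a cycle from p1 back to itself; pumping y any number of times keeps M in p1 before reading z, and xyⁱz ∈ L(M) for every i ≥ 0.

yes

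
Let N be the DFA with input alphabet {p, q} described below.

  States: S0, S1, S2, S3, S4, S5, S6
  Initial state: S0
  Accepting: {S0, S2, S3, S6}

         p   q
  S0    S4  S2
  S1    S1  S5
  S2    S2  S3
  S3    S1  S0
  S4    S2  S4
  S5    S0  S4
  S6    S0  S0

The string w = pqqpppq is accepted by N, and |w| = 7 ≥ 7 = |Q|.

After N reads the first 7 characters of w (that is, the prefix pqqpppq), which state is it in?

S3

Run of N on the first 7 characters of w = p q q p p p q:
  step 0: S0  (start)
  step 1: S4  (read p: S0→S4)
  step 2: S4  (read q: S4→S4)
  step 3: S4  (read q: S4→S4)
  step 4: S2  (read p: S4→S2)
  step 5: S2  (read p: S2→S2)
  step 6: S2  (read p: S2→S2)
  step 7: S3  (read q: S2→S3)

After reading 7 characters, N is in state S3.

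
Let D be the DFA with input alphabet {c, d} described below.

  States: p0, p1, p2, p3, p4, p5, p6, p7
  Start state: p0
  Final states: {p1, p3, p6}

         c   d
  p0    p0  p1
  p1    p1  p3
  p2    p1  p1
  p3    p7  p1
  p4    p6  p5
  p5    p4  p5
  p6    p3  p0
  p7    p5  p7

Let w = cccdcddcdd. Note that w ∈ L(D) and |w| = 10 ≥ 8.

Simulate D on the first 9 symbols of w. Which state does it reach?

p3

Run of D on the first 9 characters of w = c c c d c d d c d:
  step 0: p0  (start)
  step 1: p0  (read c: p0→p0)
  step 2: p0  (read c: p0→p0)
  step 3: p0  (read c: p0→p0)
  step 4: p1  (read d: p0→p1)
  step 5: p1  (read c: p1→p1)
  step 6: p3  (read d: p1→p3)
  step 7: p1  (read d: p3→p1)
  step 8: p1  (read c: p1→p1)
  step 9: p3  (read d: p1→p3)

After reading 9 characters, D is in state p3.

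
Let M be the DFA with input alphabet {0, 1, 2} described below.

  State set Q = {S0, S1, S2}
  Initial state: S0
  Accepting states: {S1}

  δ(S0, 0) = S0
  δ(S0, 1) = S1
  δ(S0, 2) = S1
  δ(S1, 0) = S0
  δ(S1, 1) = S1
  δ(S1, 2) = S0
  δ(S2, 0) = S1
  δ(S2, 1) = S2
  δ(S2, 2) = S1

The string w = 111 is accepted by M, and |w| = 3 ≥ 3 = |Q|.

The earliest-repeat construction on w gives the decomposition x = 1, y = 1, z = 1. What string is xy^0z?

11

xy⁰z = xz = 1·1 = 11.
Reading y = 1 takes M from S1 back to S1, so after x the machine is still in S1, and z then leads to the accepting state S1. Hence 11 ∈ L(M).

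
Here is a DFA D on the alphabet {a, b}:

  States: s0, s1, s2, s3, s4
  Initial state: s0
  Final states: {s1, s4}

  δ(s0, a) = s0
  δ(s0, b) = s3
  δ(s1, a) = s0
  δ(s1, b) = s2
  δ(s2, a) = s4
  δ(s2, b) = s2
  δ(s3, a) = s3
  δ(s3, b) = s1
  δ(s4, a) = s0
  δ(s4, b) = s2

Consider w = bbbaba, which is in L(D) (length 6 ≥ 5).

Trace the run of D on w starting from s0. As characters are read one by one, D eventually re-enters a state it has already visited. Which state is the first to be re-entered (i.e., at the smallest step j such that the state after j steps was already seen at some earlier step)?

Run of D on w = b b b a b a:
  step 0: s0  (start)
  step 1: s3  (read b: s0→s3)
  step 2: s1  (read b: s3→s1)
  step 3: s2  (read b: s1→s2)
  step 4: s4  (read a: s2→s4)
  step 5: s2  (read b: s4→s2)   ← first repeat (s2 seen earlier)
  step 6: s4  (read a: s2→s4)

The earliest repeat is at step j = 5: D is in s2, which it already visited at step i = 3.
With |Q| = 5, pigeonhole forces a state repeat no later than step 5; the substring read between the first and second visits to that state can be pumped.

s2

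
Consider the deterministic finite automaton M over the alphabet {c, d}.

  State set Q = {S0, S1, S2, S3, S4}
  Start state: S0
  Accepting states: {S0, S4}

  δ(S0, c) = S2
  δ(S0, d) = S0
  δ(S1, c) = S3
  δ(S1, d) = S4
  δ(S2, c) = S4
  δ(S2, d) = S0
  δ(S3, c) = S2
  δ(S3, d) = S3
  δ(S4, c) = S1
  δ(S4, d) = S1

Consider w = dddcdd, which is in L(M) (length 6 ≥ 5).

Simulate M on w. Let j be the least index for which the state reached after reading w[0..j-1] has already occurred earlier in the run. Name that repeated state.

S0

State sequence: S0 -d-> S0 -d-> S0 -d-> S0 -c-> S2 -d-> S0 -d-> S0
First repeat at step 1: S0 was already visited.

The earliest repeat is at step j = 1: M is in S0, which it already visited at step i = 0.
The DFA has 5 states, so the proof of the pumping lemma guarantees a repeated state among the first 5+1 visited; the segment between the two visits is the pumpable y.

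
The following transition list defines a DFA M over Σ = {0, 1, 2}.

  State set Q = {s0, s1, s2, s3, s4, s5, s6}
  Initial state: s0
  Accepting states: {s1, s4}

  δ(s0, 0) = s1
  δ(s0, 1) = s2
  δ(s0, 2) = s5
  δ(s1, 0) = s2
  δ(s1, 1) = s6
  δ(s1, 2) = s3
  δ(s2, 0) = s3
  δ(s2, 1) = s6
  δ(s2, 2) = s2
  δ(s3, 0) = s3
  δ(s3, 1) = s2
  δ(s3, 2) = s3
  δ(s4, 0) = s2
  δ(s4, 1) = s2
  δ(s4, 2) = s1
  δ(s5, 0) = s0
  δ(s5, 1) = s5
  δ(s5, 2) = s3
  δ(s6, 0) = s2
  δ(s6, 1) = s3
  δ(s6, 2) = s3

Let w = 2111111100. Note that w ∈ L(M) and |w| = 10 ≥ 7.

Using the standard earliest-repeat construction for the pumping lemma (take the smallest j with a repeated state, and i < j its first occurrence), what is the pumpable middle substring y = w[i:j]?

1

State sequence: s0 -2-> s5 -1-> s5 -1-> s5 -1-> s5 -1-> s5 -1-> s5 -1-> s5 -1-> s5 -0-> s0 -0-> s1
First repeat at step 2: s5 was already visited.

So i = 1, j = 2, giving x = w[0:1] = 2, y = w[1:2] = 1, z = w[2:10] = 11111100.
Check: |xy| = 2 ≤ 7 and |y| = 1 ≥ 1. Reading y takes M from s5 back to s5, so every xyⁱz is accepted.
With |Q| = 7, pigeonhole forces a state repeat no later than step 7; the substring read between the first and second visits to that state can be pumped.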